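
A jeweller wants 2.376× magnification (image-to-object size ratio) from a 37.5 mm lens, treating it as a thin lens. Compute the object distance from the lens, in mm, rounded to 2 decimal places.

53.28 mm

With m = dᵢ/dₒ and 1/f = 1/dₒ + 1/dᵢ, substituting dᵢ = m·dₒ gives 1/f = (1 + 1/m)/dₒ, hence dₒ = f·(1 + 1/m).
dₒ = 37.5 × (1 + 1/2.376) = 37.5 × 1.42088 ≈ 53.283 mm.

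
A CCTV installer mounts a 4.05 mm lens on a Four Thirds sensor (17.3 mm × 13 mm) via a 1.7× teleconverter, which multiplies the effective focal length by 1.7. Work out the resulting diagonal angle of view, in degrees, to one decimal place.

115.1°

Effective focal length f = 4.05 × 1.7 = 6.885 mm.
Sensor diagonal = √(17.3² + 13²) = √468.2900 ≈ 21.6400 mm.
α = 2·arctan(21.640 / (2 × 6.885)) = 2·arctan(1.57153) ≈ 115.0611°.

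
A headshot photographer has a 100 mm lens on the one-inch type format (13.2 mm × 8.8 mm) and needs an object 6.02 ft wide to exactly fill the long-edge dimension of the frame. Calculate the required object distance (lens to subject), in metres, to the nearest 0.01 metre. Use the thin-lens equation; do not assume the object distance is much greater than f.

14.00 m

W: 6.02 ft × 304.8 mm/ft = 1834.90 mm.
Magnification m = w/W = dᵢ/dₒ; combined with 1/f = 1/dₒ + 1/dᵢ this gives dₒ = f·(1 + W/w).
dₒ = 100 mm × (1 + 1834.9/13.2) = 100 × 140.0073 ≈ 14000.727 mm = 14.0007 m.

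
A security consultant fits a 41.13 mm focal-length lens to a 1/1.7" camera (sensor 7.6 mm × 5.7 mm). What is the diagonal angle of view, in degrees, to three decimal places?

Sensor diagonal = √(7.6² + 5.7²) = √90.2500 ≈ 9.5000 mm.
Angle of view α = 2·arctan(d/2f) with d = 9.5000 mm and f = 41.13 mm.
d/2f = 0.11549; arctan(0.11549) ≈ 6.5878°, so α ≈ 13.1755°.

13.176°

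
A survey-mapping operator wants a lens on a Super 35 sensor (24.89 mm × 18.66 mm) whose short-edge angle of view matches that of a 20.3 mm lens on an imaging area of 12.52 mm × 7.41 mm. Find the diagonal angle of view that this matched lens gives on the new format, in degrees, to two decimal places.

33.85°

Equal short-edge AOV ⇒ f₂ = f₁ · 18.66/7.41 = 20.3 × 2.51822 ≈ 51.1198 mm.
Sensor diagonal = √(24.89² + 18.66²) = √967.7077 ≈ 31.1080 mm.
Diagonal AOV on the new format = 2·arctan(31.1080 / (2 × 51.1198)) = 2·arctan(0.30427) ≈ 33.8464°.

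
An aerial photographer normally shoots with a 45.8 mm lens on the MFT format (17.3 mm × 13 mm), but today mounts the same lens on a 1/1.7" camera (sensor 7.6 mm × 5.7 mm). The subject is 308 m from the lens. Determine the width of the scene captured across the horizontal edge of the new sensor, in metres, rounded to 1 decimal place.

The focal length stays 45.8 mm; the relevant sensor dimension is now w = 7.6 mm. Object distance dₒ = 308 m = 308000 mm.
Thin-lens field width W = w·(dₒ − f)/f = 7.6 × (308000 − 45.8)/45.8 ≈ 51101.570 mm = 51.1016 m.

51.1 m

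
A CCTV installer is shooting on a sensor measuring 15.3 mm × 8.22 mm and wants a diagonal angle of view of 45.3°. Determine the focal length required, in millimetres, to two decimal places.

20.81 mm

Sensor diagonal = √(15.3² + 8.22²) = √301.6584 ≈ 17.3683 mm.
From α = 2·arctan(d/2f) we get f = d / (2·tan(α/2)).
With d = 17.3683 mm and α/2 = 22.65°, tan(α/2) ≈ 0.41728, so f ≈ 17.3683 / 0.83457 ≈ 20.8111 mm.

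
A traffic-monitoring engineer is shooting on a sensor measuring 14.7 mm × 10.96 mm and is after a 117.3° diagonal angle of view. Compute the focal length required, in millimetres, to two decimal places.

Sensor diagonal = √(14.7² + 10.96²) = √336.2116 ≈ 18.3361 mm.
From α = 2·arctan(d/2f) we get f = d / (2·tan(α/2)).
With d = 18.3361 mm and α/2 = 58.65°, tan(α/2) ≈ 1.64148, so f ≈ 18.3361 / 3.28296 ≈ 5.5852 mm.

5.59 mm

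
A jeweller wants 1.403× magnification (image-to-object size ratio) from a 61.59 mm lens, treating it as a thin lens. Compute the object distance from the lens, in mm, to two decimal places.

105.49 mm

With m = dᵢ/dₒ and 1/f = 1/dₒ + 1/dᵢ, substituting dᵢ = m·dₒ gives 1/f = (1 + 1/m)/dₒ, hence dₒ = f·(1 + 1/m).
dₒ = 61.59 × (1 + 1/1.403) = 61.59 × 1.71276 ≈ 105.489 mm.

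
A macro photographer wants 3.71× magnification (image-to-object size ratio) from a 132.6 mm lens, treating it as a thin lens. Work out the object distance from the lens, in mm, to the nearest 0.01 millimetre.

With m = dᵢ/dₒ and 1/f = 1/dₒ + 1/dᵢ, substituting dᵢ = m·dₒ gives 1/f = (1 + 1/m)/dₒ, hence dₒ = f·(1 + 1/m).
dₒ = 132.6 × (1 + 1/3.71) = 132.6 × 1.26954 ≈ 168.341 mm.

168.34 mm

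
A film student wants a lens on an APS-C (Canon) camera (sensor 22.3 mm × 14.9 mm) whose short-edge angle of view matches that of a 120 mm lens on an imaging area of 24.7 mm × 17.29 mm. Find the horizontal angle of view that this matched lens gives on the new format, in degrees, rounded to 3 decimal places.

Equal short-edge AOV ⇒ f₂ = f₁ · 14.9/17.29 = 120 × 0.86177 ≈ 103.4124 mm.
Horizontal AOV on the new format = 2·arctan(22.3 / (2 × 103.4124)) = 2·arctan(0.10782) ≈ 12.3078°.

12.308°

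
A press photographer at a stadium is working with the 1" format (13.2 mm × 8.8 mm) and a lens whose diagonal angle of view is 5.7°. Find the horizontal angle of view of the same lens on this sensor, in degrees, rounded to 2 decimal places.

4.74°

Sensor diagonal = √(13.2² + 8.8²) = √251.6800 ≈ 15.8644 mm.
From the diagonal AOV: f = 15.8644 / (2·tan(2.85°)) = 15.8644 / 0.09957 ≈ 159.3359 mm.
Horizontal AOV = 2·arctan(13.2 / (2 × 159.3359)) = 2·arctan(0.04142) ≈ 4.7439°.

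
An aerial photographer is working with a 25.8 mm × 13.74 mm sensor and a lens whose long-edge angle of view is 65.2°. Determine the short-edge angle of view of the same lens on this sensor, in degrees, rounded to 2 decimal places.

From the long-edge AOV: f = 25.8 / (2·tan(32.6°)) = 25.8 / 1.27905 ≈ 20.1712 mm.
Short-edge AOV = 2·arctan(13.74 / (2 × 20.1712)) = 2·arctan(0.34059) ≈ 37.6162°.

37.62°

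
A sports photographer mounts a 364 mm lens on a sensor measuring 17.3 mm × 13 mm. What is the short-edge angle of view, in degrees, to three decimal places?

Angle of view α = 2·arctan(h/2f) with h = 13 mm and f = 364 mm.
h/2f = 0.01786; arctan(0.01786) ≈ 1.0230°, so α ≈ 2.0461°.

2.046°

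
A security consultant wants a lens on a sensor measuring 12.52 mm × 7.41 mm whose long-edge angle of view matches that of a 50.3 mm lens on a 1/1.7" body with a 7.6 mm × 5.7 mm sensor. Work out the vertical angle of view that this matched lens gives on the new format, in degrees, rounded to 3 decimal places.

5.120°

Equal long-edge AOV ⇒ f₂ = f₁ · 12.52/7.6 = 50.3 × 1.64737 ≈ 82.8626 mm.
Vertical AOV on the new format = 2·arctan(7.41 / (2 × 82.8626)) = 2·arctan(0.04471) ≈ 5.1203°.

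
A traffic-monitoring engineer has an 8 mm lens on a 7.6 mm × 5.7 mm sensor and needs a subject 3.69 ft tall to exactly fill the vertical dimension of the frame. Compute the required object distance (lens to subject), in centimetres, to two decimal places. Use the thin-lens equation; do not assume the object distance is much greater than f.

158.65 cm

W: 3.69 ft × 304.8 mm/ft = 1124.71 mm.
Magnification m = h/W = dᵢ/dₒ; combined with 1/f = 1/dₒ + 1/dᵢ this gives dₒ = f·(1 + W/h).
dₒ = 8 mm × (1 + 1124.71/5.7) = 8 × 198.3179 ≈ 1586.543 mm = 158.654 cm.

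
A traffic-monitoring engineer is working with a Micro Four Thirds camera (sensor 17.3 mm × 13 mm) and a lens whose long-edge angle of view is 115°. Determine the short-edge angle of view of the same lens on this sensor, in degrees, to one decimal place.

99.4°

From the long-edge AOV: f = 17.3 / (2·tan(57.5°)) = 17.3 / 3.13937 ≈ 5.5107 mm.
Short-edge AOV = 2·arctan(13 / (2 × 5.5107)) = 2·arctan(1.17953) ≈ 99.4179°.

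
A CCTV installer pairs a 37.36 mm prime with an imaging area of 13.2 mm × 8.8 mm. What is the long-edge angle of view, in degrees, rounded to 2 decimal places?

20.04°

Angle of view α = 2·arctan(w/2f) with w = 13.2 mm and f = 37.36 mm.
w/2f = 0.17666; arctan(0.17666) ≈ 10.0185°, so α ≈ 20.0370°.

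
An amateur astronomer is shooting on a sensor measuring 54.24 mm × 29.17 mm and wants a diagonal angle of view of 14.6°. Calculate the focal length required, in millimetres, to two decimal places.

240.38 mm

Sensor diagonal = √(54.24² + 29.17²) = √3792.8665 ≈ 61.5863 mm.
From α = 2·arctan(d/2f) we get f = d / (2·tan(α/2)).
With d = 61.5863 mm and α/2 = 7.3°, tan(α/2) ≈ 0.12810, so f ≈ 61.5863 / 0.25621 ≈ 240.3780 mm.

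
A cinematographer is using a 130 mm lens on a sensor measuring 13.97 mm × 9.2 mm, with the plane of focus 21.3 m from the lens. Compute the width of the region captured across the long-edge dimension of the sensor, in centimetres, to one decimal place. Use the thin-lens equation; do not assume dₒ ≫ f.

227.5 cm

dₒ: 21.3 m = 21300 mm.
Similar triangles through the lens centre give W/dₒ = w/dᵢ; with 1/f = 1/dₒ + 1/dᵢ this gives W = w·(dₒ − f)/f.
W = 13.97 mm × (21300 − 130) / 130 = 13.97 × 162.8462 ≈ 2274.961 mm = 227.496 cm.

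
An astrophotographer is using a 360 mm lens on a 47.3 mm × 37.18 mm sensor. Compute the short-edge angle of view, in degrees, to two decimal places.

5.91°

Angle of view α = 2·arctan(h/2f) with h = 37.18 mm and f = 360 mm.
h/2f = 0.05164; arctan(0.05164) ≈ 2.9561°, so α ≈ 5.9121°.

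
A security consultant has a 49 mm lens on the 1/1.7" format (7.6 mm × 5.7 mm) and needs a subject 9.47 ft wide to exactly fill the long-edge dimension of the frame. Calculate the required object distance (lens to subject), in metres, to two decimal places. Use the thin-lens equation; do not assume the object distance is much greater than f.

18.66 m

W: 9.47 ft × 304.8 mm/ft = 2886.46 mm.
Magnification m = w/W = dᵢ/dₒ; combined with 1/f = 1/dₒ + 1/dᵢ this gives dₒ = f·(1 + W/w).
dₒ = 49 mm × (1 + 2886.46/7.6) = 49 × 380.7968 ≈ 18659.045 mm = 18.659 m.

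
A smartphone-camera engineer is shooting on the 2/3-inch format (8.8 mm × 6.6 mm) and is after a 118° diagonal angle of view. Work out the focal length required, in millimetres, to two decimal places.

3.30 mm

Sensor diagonal = √(8.8² + 6.6²) = √121.0000 ≈ 11.0000 mm.
From α = 2·arctan(d/2f) we get f = d / (2·tan(α/2)).
With d = 11.0000 mm and α/2 = 59°, tan(α/2) ≈ 1.66428, so f ≈ 11.0000 / 3.32856 ≈ 3.3047 mm.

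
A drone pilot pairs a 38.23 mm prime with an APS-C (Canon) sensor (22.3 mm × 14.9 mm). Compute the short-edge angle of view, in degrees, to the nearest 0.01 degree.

22.05°

Angle of view α = 2·arctan(h/2f) with h = 14.9 mm and f = 38.23 mm.
h/2f = 0.19487; arctan(0.19487) ≈ 11.0272°, so α ≈ 22.0544°.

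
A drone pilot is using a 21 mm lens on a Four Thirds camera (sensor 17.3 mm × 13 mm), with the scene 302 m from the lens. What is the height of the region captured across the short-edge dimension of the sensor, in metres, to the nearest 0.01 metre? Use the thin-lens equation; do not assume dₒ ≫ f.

186.94 m

dₒ: 302 m = 302000 mm.
Similar triangles through the lens centre give W/dₒ = h/dᵢ; with 1/f = 1/dₒ + 1/dᵢ this gives W = h·(dₒ − f)/f.
W = 13 mm × (302000 − 21) / 21 = 13 × 14379.9524 ≈ 186939.381 mm = 186.939 m.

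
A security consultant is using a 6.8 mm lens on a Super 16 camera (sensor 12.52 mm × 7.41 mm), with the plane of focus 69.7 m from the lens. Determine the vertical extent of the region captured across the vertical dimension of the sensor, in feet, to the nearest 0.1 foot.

dₒ: 69.7 m = 69700 mm.
Similar triangles through the lens centre give W/dₒ = h/dᵢ; with 1/f = 1/dₒ + 1/dᵢ this gives W = h·(dₒ − f)/f.
W = 7.41 mm × (69700 − 6.8) / 6.8 = 7.41 × 10249.0000 ≈ 75945.090 mm = 75945.090/304.8 ft = 249.164 ft.

249.2 ft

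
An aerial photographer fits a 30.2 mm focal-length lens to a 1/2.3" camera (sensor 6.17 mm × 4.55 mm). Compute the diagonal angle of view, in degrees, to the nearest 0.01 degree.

Sensor diagonal = √(6.17² + 4.55²) = √58.7714 ≈ 7.6663 mm.
Angle of view α = 2·arctan(d/2f) with d = 7.6663 mm and f = 30.2 mm.
d/2f = 0.12692; arctan(0.12692) ≈ 7.2336°, so α ≈ 14.4671°.

14.47°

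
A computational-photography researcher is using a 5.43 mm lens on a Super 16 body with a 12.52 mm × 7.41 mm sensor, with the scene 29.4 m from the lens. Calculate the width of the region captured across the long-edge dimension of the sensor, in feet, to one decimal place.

dₒ: 29.4 m = 29400 mm.
Similar triangles through the lens centre give W/dₒ = w/dᵢ; with 1/f = 1/dₒ + 1/dᵢ this gives W = w·(dₒ − f)/f.
W = 12.52 mm × (29400 − 5.43) / 5.43 = 12.52 × 5413.3646 ≈ 67775.325 mm = 67775.325/304.8 ft = 222.36 ft.

222.4 ft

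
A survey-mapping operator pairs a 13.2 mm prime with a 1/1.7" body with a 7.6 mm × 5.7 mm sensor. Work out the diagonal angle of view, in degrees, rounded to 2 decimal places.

Sensor diagonal = √(7.6² + 5.7²) = √90.2500 ≈ 9.5000 mm.
Angle of view α = 2·arctan(d/2f) with d = 9.5000 mm and f = 13.2 mm.
d/2f = 0.35985; arctan(0.35985) ≈ 19.7912°, so α ≈ 39.5824°.

39.58°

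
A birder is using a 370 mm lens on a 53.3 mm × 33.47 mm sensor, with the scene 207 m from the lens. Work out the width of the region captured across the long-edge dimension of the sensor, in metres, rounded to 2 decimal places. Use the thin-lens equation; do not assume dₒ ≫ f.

29.77 m

dₒ: 207 m = 207000 mm.
Similar triangles through the lens centre give W/dₒ = w/dᵢ; with 1/f = 1/dₒ + 1/dᵢ this gives W = w·(dₒ − f)/f.
W = 53.3 mm × (207000 − 370) / 370 = 53.3 × 558.4595 ≈ 29765.889 mm = 29.7659 m.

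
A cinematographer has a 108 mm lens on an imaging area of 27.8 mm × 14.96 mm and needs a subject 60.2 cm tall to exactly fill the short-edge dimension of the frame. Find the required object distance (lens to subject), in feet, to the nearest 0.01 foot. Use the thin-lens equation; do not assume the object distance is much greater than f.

W: 60.2 cm = 602 mm.
Magnification m = h/W = dᵢ/dₒ; combined with 1/f = 1/dₒ + 1/dᵢ this gives dₒ = f·(1 + W/h).
dₒ = 108 mm × (1 + 602/14.96) = 108 × 41.2406 ≈ 4453.989 mm = 4453.989/304.8 ft = 14.6128 ft.

14.61 ft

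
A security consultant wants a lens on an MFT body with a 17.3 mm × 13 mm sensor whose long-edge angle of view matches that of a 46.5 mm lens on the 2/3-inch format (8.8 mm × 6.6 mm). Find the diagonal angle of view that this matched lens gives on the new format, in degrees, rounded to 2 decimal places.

13.50°

Equal long-edge AOV ⇒ f₂ = f₁ · 17.3/8.8 = 46.5 × 1.96591 ≈ 91.4148 mm.
Sensor diagonal = √(17.3² + 13²) = √468.2900 ≈ 21.6400 mm.
Diagonal AOV on the new format = 2·arctan(21.6400 / (2 × 91.4148)) = 2·arctan(0.11836) ≈ 13.5004°.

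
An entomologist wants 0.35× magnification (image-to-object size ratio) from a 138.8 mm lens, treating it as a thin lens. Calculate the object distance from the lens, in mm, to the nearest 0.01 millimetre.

535.37 mm

With m = dᵢ/dₒ and 1/f = 1/dₒ + 1/dᵢ, substituting dᵢ = m·dₒ gives 1/f = (1 + 1/m)/dₒ, hence dₒ = f·(1 + 1/m).
dₒ = 138.8 × (1 + 1/0.35) = 138.8 × 3.85714 ≈ 535.371 mm.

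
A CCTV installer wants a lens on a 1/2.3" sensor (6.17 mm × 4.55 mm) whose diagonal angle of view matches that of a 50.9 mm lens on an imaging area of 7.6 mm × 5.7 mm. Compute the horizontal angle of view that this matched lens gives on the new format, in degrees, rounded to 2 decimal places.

8.59°

Sensor diagonal = √(7.6² + 5.7²) = √90.2500 ≈ 9.5000 mm.
Sensor diagonal = √(6.17² + 4.55²) = √58.7714 ≈ 7.6663 mm.
Equal diagonal AOV ⇒ f₂ = f₁ · 7.6663/9.5000 = 50.9 × 0.80697 ≈ 41.0750 mm.
Horizontal AOV on the new format = 2·arctan(6.17 / (2 × 41.0750)) = 2·arctan(0.07511) ≈ 8.5905°.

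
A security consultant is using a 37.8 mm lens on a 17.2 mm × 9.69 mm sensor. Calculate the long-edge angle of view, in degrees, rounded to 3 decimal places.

25.635°

Angle of view α = 2·arctan(w/2f) with w = 17.2 mm and f = 37.8 mm.
w/2f = 0.22751; arctan(0.22751) ≈ 12.8174°, so α ≈ 25.6347°.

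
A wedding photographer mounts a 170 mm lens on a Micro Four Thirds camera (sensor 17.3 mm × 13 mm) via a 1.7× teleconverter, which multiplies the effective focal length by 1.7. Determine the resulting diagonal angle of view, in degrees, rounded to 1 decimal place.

4.3°

Effective focal length f = 170 × 1.7 = 289 mm.
Sensor diagonal = √(17.3² + 13²) = √468.2900 ≈ 21.6400 mm.
α = 2·arctan(21.640 / (2 × 289)) = 2·arctan(0.03744) ≈ 4.2882°.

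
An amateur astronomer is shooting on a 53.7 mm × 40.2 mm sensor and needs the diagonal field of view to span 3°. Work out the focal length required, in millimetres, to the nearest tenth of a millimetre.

1280.8 mm

Sensor diagonal = √(53.7² + 40.2²) = √4499.7300 ≈ 67.0800 mm.
From α = 2·arctan(d/2f) we get f = d / (2·tan(α/2)).
With d = 67.0800 mm and α/2 = 1.5°, tan(α/2) ≈ 0.02619, so f ≈ 67.0800 / 0.05237 ≈ 1280.8414 mm.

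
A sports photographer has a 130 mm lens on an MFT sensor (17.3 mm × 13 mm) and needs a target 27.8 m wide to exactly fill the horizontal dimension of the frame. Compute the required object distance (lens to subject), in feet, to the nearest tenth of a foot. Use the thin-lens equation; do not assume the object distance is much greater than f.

685.8 ft

W: 27.8 m = 27800 mm.
Magnification m = w/W = dᵢ/dₒ; combined with 1/f = 1/dₒ + 1/dᵢ this gives dₒ = f·(1 + W/w).
dₒ = 130 mm × (1 + 27800/17.3) = 130 × 1607.9364 ≈ 209031.734 mm = 209031.734/304.8 ft = 685.8 ft.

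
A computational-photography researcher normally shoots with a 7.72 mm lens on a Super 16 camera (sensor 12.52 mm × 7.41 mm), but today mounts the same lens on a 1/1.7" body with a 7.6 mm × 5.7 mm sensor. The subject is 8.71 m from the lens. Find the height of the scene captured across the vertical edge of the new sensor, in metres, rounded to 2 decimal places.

6.43 m

The focal length stays 7.72 mm; the relevant sensor dimension is now h = 5.7 mm. Object distance dₒ = 8.71 m = 8710 mm.
Thin-lens field height W = h·(dₒ − f)/f = 5.7 × (8710 − 7.72)/7.72 ≈ 6425.259 mm = 6.42526 m.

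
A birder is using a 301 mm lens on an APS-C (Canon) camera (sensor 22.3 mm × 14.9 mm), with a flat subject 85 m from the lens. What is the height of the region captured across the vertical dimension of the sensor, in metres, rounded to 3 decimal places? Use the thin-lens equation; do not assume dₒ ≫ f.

4.193 m

dₒ: 85 m = 85000 mm.
Similar triangles through the lens centre give W/dₒ = h/dᵢ; with 1/f = 1/dₒ + 1/dᵢ this gives W = h·(dₒ − f)/f.
W = 14.9 mm × (85000 − 301) / 301 = 14.9 × 281.3920 ≈ 4192.741 mm = 4.19274 m.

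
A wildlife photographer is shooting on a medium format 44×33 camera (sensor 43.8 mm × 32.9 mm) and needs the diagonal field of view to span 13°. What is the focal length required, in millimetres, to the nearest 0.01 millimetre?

240.40 mm

Sensor diagonal = √(43.8² + 32.9²) = √3000.8500 ≈ 54.7800 mm.
From α = 2·arctan(d/2f) we get f = d / (2·tan(α/2)).
With d = 54.7800 mm and α/2 = 6.5°, tan(α/2) ≈ 0.11394, so f ≈ 54.7800 / 0.22787 ≈ 240.3990 mm.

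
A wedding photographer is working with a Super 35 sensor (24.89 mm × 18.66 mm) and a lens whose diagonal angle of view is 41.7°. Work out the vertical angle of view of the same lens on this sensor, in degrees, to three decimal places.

Sensor diagonal = √(24.89² + 18.66²) = √967.7077 ≈ 31.1080 mm.
From the diagonal AOV: f = 31.1080 / (2·tan(20.85°)) = 31.1080 / 0.76173 ≈ 40.8388 mm.
Vertical AOV = 2·arctan(18.66 / (2 × 40.8388)) = 2·arctan(0.22846) ≈ 25.7378°.

25.738°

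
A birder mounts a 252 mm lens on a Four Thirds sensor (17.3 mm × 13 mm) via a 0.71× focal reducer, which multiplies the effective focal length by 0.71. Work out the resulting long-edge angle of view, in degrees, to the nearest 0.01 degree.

5.54°

Effective focal length f = 252 × 0.71 = 178.92 mm.
α = 2·arctan(17.3 / (2 × 178.92)) = 2·arctan(0.04835) ≈ 5.5357°.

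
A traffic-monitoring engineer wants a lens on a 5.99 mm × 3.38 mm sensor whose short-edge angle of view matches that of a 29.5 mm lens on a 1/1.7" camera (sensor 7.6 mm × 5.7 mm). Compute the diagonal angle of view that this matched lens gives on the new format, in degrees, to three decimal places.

Equal short-edge AOV ⇒ f₂ = f₁ · 3.38/5.7 = 29.5 × 0.59298 ≈ 17.4930 mm.
Sensor diagonal = √(5.99² + 3.38²) = √47.3045 ≈ 6.8778 mm.
Diagonal AOV on the new format = 2·arctan(6.8778 / (2 × 17.4930)) = 2·arctan(0.19659) ≈ 22.2437°.

22.244°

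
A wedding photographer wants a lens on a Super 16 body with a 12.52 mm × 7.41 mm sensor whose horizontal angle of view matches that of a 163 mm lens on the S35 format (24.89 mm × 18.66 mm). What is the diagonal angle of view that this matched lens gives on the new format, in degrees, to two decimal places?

Equal horizontal AOV ⇒ f₂ = f₁ · 12.52/24.89 = 163 × 0.50301 ≈ 81.9912 mm.
Sensor diagonal = √(12.52² + 7.41²) = √211.6585 ≈ 14.5485 mm.
Diagonal AOV on the new format = 2·arctan(14.5485 / (2 × 81.9912)) = 2·arctan(0.08872) ≈ 10.1400°.

10.14°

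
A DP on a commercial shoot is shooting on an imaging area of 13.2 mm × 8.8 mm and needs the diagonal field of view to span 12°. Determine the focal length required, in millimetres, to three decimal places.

75.470 mm

Sensor diagonal = √(13.2² + 8.8²) = √251.6800 ≈ 15.8644 mm.
From α = 2·arctan(d/2f) we get f = d / (2·tan(α/2)).
With d = 15.8644 mm and α/2 = 6°, tan(α/2) ≈ 0.10510, so f ≈ 15.8644 / 0.21021 ≈ 75.4700 mm.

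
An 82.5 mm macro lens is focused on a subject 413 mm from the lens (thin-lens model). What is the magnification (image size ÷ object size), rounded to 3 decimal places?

Thin lens: 1/f = 1/dₒ + 1/dᵢ → 1/dᵢ = 1/82.5 − 1/413 = 0.0096999 mm⁻¹, so dᵢ ≈ 103.0938 mm.
Magnification m = dᵢ/dₒ = 103.0938/413 ≈ 0.24962.

0.250×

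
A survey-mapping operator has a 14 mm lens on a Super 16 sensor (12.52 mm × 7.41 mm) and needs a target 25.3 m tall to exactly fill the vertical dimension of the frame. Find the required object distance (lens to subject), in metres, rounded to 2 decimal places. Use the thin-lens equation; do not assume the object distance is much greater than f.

W: 25.3 m = 25300 mm.
Magnification m = h/W = dᵢ/dₒ; combined with 1/f = 1/dₒ + 1/dᵢ this gives dₒ = f·(1 + W/h).
dₒ = 14 mm × (1 + 25300/7.41) = 14 × 3415.3050 ≈ 47814.270 mm = 47.8143 m.

47.81 m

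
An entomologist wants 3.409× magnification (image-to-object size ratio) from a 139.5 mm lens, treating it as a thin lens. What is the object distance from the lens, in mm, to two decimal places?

With m = dᵢ/dₒ and 1/f = 1/dₒ + 1/dᵢ, substituting dᵢ = m·dₒ gives 1/f = (1 + 1/m)/dₒ, hence dₒ = f·(1 + 1/m).
dₒ = 139.5 × (1 + 1/3.409) = 139.5 × 1.29334 ≈ 180.421 mm.

180.42 mm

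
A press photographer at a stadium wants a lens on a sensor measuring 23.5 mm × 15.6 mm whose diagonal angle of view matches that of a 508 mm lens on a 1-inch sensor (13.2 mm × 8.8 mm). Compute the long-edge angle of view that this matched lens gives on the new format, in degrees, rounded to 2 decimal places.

1.49°

Sensor diagonal = √(13.2² + 8.8²) = √251.6800 ≈ 15.8644 mm.
Sensor diagonal = √(23.5² + 15.6²) = √795.6100 ≈ 28.2066 mm.
Equal diagonal AOV ⇒ f₂ = f₁ · 28.2066/15.8644 = 508 × 1.77798 ≈ 903.2115 mm.
Long-edge AOV on the new format = 2·arctan(23.5 / (2 × 903.2115)) = 2·arctan(0.01301) ≈ 1.4907°.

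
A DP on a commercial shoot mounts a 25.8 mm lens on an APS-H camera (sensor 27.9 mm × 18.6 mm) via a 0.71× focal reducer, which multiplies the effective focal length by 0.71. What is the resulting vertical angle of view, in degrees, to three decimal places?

Effective focal length f = 25.8 × 0.71 = 18.318 mm.
α = 2·arctan(18.6 / (2 × 18.318)) = 2·arctan(0.50770) ≈ 53.8336°.

53.834°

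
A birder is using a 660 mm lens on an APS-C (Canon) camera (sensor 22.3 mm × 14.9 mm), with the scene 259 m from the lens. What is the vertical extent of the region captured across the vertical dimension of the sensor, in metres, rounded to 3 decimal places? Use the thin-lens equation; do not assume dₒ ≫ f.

dₒ: 259 m = 259000 mm.
Similar triangles through the lens centre give W/dₒ = h/dᵢ; with 1/f = 1/dₒ + 1/dᵢ this gives W = h·(dₒ − f)/f.
W = 14.9 mm × (259000 − 660) / 660 = 14.9 × 391.4242 ≈ 5832.221 mm = 5.83222 m.

5.832 m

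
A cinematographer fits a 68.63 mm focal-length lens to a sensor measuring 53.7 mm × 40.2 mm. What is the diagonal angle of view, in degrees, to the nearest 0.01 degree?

Sensor diagonal = √(53.7² + 40.2²) = √4499.7300 ≈ 67.0800 mm.
Angle of view α = 2·arctan(d/2f) with d = 67.0800 mm and f = 68.63 mm.
d/2f = 0.48871; arctan(0.48871) ≈ 26.0451°, so α ≈ 52.0902°.

52.09°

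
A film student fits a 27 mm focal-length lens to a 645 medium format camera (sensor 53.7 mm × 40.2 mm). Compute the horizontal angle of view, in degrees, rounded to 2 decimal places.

89.68°

Angle of view α = 2·arctan(w/2f) with w = 53.7 mm and f = 27 mm.
w/2f = 0.99444; arctan(0.99444) ≈ 44.8404°, so α ≈ 89.6808°.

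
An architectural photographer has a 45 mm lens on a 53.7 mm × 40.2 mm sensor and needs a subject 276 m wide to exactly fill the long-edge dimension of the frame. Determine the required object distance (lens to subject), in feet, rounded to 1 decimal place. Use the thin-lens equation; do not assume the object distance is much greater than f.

W: 276 m = 276000 mm.
Magnification m = w/W = dᵢ/dₒ; combined with 1/f = 1/dₒ + 1/dᵢ this gives dₒ = f·(1 + W/w).
dₒ = 45 mm × (1 + 276000/53.7) = 45 × 5140.6648 ≈ 231329.916 mm = 231329.916/304.8 ft = 758.956 ft.

759.0 ft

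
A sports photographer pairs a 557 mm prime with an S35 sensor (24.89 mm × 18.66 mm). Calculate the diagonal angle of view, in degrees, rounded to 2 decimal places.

3.20°

Sensor diagonal = √(24.89² + 18.66²) = √967.7077 ≈ 31.1080 mm.
Angle of view α = 2·arctan(d/2f) with d = 31.1080 mm and f = 557 mm.
d/2f = 0.02792; arctan(0.02792) ≈ 1.5995°, so α ≈ 3.1991°.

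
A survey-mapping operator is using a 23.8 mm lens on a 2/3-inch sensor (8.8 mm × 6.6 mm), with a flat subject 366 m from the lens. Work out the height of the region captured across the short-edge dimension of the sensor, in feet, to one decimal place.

333.0 ft

dₒ: 366 m = 366000 mm.
Similar triangles through the lens centre give W/dₒ = h/dᵢ; with 1/f = 1/dₒ + 1/dᵢ this gives W = h·(dₒ − f)/f.
W = 6.6 mm × (366000 − 23.8) / 23.8 = 6.6 × 15377.1513 ≈ 101489.198 mm = 101489.198/304.8 ft = 332.97 ft.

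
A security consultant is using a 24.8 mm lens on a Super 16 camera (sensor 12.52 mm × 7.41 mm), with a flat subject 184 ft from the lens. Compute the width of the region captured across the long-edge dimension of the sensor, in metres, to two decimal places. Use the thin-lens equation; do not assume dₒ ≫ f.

dₒ: 184 ft × 304.8 mm/ft = 56083.20 mm.
Similar triangles through the lens centre give W/dₒ = w/dᵢ; with 1/f = 1/dₒ + 1/dᵢ this gives W = w·(dₒ − f)/f.
W = 12.52 mm × (56083.2 − 24.8) / 24.8 = 12.52 × 2260.4193 ≈ 28300.449 mm = 28.3004 m.

28.30 m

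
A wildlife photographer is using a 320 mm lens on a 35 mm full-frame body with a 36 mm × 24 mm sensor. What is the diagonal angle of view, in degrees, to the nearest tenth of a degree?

7.7°

Sensor diagonal = √(36² + 24²) = √1872.0000 ≈ 43.2666 mm.
Angle of view α = 2·arctan(d/2f) with d = 43.2666 mm and f = 320 mm.
d/2f = 0.06760; arctan(0.06760) ≈ 3.8675°, so α ≈ 7.7351°.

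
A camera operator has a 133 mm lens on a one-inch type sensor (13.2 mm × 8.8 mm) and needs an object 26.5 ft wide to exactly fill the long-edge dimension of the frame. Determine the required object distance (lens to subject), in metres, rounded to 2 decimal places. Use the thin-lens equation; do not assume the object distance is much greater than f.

81.52 m

W: 26.5 ft × 304.8 mm/ft = 8077.20 mm.
Magnification m = w/W = dᵢ/dₒ; combined with 1/f = 1/dₒ + 1/dᵢ this gives dₒ = f·(1 + W/w).
dₒ = 133 mm × (1 + 8077.2/13.2) = 133 × 612.9091 ≈ 81516.906 mm = 81.5169 m.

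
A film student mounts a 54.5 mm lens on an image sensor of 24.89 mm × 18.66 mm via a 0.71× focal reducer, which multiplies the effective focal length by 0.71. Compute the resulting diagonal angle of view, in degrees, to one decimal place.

43.8°

Effective focal length f = 54.5 × 0.71 = 38.695 mm.
Sensor diagonal = √(24.89² + 18.66²) = √967.7077 ≈ 31.1080 mm.
α = 2·arctan(31.108 / (2 × 38.695)) = 2·arctan(0.40196) ≈ 43.7967°.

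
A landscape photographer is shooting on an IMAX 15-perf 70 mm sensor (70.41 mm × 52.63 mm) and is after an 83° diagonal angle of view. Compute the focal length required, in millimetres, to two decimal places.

49.68 mm

Sensor diagonal = √(70.41² + 52.63²) = √7727.4850 ≈ 87.9061 mm.
From α = 2·arctan(d/2f) we get f = d / (2·tan(α/2)).
With d = 87.9061 mm and α/2 = 41.5°, tan(α/2) ≈ 0.88473, so f ≈ 87.9061 / 1.76945 ≈ 49.6799 mm.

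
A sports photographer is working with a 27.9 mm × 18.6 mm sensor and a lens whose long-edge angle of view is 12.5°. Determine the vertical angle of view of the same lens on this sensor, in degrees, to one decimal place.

8.4°

From the long-edge AOV: f = 27.9 / (2·tan(6.25°)) = 27.9 / 0.21904 ≈ 127.3765 mm.
Vertical AOV = 2·arctan(18.6 / (2 × 127.3765)) = 2·arctan(0.07301) ≈ 8.3517°.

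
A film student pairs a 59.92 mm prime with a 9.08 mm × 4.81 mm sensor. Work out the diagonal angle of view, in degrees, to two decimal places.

9.80°

Sensor diagonal = √(9.08² + 4.81²) = √105.5825 ≈ 10.2753 mm.
Angle of view α = 2·arctan(d/2f) with d = 10.2753 mm and f = 59.92 mm.
d/2f = 0.08574; arctan(0.08574) ≈ 4.9007°, so α ≈ 9.8014°.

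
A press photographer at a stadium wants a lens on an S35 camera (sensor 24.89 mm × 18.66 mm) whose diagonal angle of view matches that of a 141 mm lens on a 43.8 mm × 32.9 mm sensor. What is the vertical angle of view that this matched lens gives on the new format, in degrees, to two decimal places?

13.29°

Sensor diagonal = √(43.8² + 32.9²) = √3000.8500 ≈ 54.7800 mm.
Sensor diagonal = √(24.89² + 18.66²) = √967.7077 ≈ 31.1080 mm.
Equal diagonal AOV ⇒ f₂ = f₁ · 31.1080/54.7800 = 141 × 0.56787 ≈ 80.0699 mm.
Vertical AOV on the new format = 2·arctan(18.66 / (2 × 80.0699)) = 2·arctan(0.11652) ≈ 13.2926°.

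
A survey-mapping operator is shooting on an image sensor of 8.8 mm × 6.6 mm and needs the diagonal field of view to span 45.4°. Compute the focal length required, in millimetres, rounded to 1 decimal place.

Sensor diagonal = √(8.8² + 6.6²) = √121.0000 ≈ 11.0000 mm.
From α = 2·arctan(d/2f) we get f = d / (2·tan(α/2)).
With d = 11.0000 mm and α/2 = 22.7°, tan(α/2) ≈ 0.41831, so f ≈ 11.0000 / 0.83662 ≈ 13.1482 mm.

13.1 mm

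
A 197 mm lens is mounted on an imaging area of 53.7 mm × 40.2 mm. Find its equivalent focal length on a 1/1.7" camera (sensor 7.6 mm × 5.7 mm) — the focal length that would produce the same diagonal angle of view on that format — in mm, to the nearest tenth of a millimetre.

27.9 mm

Sensor diagonal = √(53.7² + 40.2²) = √4499.7300 ≈ 67.0800 mm.
Sensor diagonal = √(7.6² + 5.7²) = √90.2500 ≈ 9.5000 mm.
Equal angle of view means equal diagonal/f ratio, so f₂ = f₁ · (diagonal₂/diagonal₁) = 197 × 9.5000/67.0800.
f₂ = 197 × 0.14162 ≈ 27.900 mm.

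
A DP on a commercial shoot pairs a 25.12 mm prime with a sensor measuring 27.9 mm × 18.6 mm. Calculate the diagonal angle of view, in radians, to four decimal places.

1.1771 rad

Sensor diagonal = √(27.9² + 18.6²) = √1124.3700 ≈ 33.5316 mm.
Angle of view α = 2·arctan(d/2f) with d = 33.5316 mm and f = 25.12 mm.
d/2f = 0.66743; arctan(0.66743) ≈ 0.5885 rad, so α ≈ 1.1771 rad.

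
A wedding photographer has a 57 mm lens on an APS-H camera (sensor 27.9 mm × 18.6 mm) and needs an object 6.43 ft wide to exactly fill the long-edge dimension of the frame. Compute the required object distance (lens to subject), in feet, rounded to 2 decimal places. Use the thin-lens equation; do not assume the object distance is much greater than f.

W: 6.43 ft × 304.8 mm/ft = 1959.86 mm.
Magnification m = w/W = dᵢ/dₒ; combined with 1/f = 1/dₒ + 1/dᵢ this gives dₒ = f·(1 + W/w).
dₒ = 57 mm × (1 + 1959.86/27.9) = 57 × 71.2460 ≈ 4061.023 mm = 4061.023/304.8 ft = 13.3236 ft.

13.32 ft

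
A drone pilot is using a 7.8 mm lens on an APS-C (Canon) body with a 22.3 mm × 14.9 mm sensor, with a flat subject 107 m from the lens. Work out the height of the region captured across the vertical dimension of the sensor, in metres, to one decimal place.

204.4 m

dₒ: 107 m = 107000 mm.
Similar triangles through the lens centre give W/dₒ = h/dᵢ; with 1/f = 1/dₒ + 1/dᵢ this gives W = h·(dₒ − f)/f.
W = 14.9 mm × (107000 − 7.8) / 7.8 = 14.9 × 13716.9487 ≈ 204382.536 mm = 204.383 m.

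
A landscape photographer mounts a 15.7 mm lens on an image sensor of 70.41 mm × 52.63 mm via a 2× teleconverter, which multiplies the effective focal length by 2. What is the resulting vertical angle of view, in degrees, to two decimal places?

Effective focal length f = 15.7 × 2 = 31.4 mm.
α = 2·arctan(52.63 / (2 × 31.4)) = 2·arctan(0.83806) ≈ 79.9299°.

79.93°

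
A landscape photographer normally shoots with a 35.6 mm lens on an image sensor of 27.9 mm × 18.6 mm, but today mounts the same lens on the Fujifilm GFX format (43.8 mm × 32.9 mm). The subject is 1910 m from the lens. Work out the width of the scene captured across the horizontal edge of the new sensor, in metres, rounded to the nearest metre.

The focal length stays 35.6 mm; the relevant sensor dimension is now w = 43.8 mm. Object distance dₒ = 1910 m = 1.91e+06 mm.
Thin-lens field width W = w·(dₒ − f)/f = 43.8 × (1.91e+06 − 35.6)/35.6 ≈ 2349900.020 mm = 2349.9 m.

2350 m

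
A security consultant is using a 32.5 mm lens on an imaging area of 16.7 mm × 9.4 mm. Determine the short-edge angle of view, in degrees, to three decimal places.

16.458°

Angle of view α = 2·arctan(h/2f) with h = 9.4 mm and f = 32.5 mm.
h/2f = 0.14462; arctan(0.14462) ≈ 8.2288°, so α ≈ 16.4576°.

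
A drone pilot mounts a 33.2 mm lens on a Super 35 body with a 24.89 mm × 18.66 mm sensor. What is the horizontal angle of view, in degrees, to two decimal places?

41.10°

Angle of view α = 2·arctan(w/2f) with w = 24.89 mm and f = 33.2 mm.
w/2f = 0.37485; arctan(0.37485) ≈ 20.5485°, so α ≈ 41.0970°.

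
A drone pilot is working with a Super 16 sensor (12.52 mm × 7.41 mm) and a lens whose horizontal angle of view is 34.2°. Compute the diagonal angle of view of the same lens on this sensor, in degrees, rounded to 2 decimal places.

39.34°

From the horizontal AOV: f = 12.52 / (2·tan(17.1°)) = 12.52 / 0.61528 ≈ 20.3484 mm.
Sensor diagonal = √(12.52² + 7.41²) = √211.6585 ≈ 14.5485 mm.
Diagonal AOV = 2·arctan(14.5485 / (2 × 20.3484)) = 2·arctan(0.35748) ≈ 39.3423°.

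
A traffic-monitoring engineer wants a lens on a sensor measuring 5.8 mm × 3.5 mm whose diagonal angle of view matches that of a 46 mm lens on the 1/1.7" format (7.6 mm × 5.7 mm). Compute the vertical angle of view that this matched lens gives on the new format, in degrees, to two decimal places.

6.11°

Sensor diagonal = √(7.6² + 5.7²) = √90.2500 ≈ 9.5000 mm.
Sensor diagonal = √(5.8² + 3.5²) = √45.8900 ≈ 6.7742 mm.
Equal diagonal AOV ⇒ f₂ = f₁ · 6.7742/9.5000 = 46 × 0.71308 ≈ 32.8015 mm.
Vertical AOV on the new format = 2·arctan(3.5 / (2 × 32.8015)) = 2·arctan(0.05335) ≈ 6.1078°.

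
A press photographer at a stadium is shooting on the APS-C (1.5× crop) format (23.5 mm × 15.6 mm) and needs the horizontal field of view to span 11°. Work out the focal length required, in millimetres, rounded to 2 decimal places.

122.03 mm

From α = 2·arctan(w/2f) we get f = w / (2·tan(α/2)).
With w = 23.5 mm and α/2 = 5.5°, tan(α/2) ≈ 0.09629, so f ≈ 23.5 / 0.19258 ≈ 122.0284 mm.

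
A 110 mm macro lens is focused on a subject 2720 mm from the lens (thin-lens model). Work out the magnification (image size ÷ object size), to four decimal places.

0.0421×

Thin lens: 1/f = 1/dₒ + 1/dᵢ → 1/dᵢ = 1/110 − 1/2720 = 0.0087233 mm⁻¹, so dᵢ ≈ 114.6360 mm.
Magnification m = dᵢ/dₒ = 114.6360/2720 ≈ 0.04215.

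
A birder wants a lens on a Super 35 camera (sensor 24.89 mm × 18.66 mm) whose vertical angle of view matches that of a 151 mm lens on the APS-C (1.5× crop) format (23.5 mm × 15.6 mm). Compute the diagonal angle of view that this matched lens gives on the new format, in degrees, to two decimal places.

9.84°

Equal vertical AOV ⇒ f₂ = f₁ · 18.66/15.6 = 151 × 1.19615 ≈ 180.6192 mm.
Sensor diagonal = √(24.89² + 18.66²) = √967.7077 ≈ 31.1080 mm.
Diagonal AOV on the new format = 2·arctan(31.1080 / (2 × 180.6192)) = 2·arctan(0.08611) ≈ 9.8438°.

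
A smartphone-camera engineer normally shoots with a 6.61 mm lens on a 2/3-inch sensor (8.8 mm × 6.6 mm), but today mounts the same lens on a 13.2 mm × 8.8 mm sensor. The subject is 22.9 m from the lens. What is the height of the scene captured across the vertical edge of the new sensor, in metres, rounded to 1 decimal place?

30.5 m

The focal length stays 6.61 mm; the relevant sensor dimension is now h = 8.8 mm. Object distance dₒ = 22.9 m = 22900 mm.
Thin-lens field height W = h·(dₒ − f)/f = 8.8 × (22900 − 6.61)/6.61 ≈ 30478.341 mm = 30.4783 m.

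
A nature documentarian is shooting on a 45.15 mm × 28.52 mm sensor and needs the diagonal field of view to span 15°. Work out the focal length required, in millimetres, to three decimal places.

Sensor diagonal = √(45.15² + 28.52²) = √2851.9129 ≈ 53.4033 mm.
From α = 2·arctan(d/2f) we get f = d / (2·tan(α/2)).
With d = 53.4033 mm and α/2 = 7.5°, tan(α/2) ≈ 0.13165, so f ≈ 53.4033 / 0.26330 ≈ 202.8192 mm.

202.819 mm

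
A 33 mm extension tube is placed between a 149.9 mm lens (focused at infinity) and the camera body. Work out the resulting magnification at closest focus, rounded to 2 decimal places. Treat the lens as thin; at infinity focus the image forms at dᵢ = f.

The tube moves the image plane from f to f + e, so dᵢ = 149.9 + 33 = 182.9 mm. Focus is achieved when 1/f = 1/dₒ + 1/dᵢ, giving dₒ = 1/(1/f − 1/(f+e)).
Magnification m = dᵢ/dₒ = (f+e)·(1/f − 1/(f+e)) = e/f = 33/149.9 ≈ 0.2201.

0.22×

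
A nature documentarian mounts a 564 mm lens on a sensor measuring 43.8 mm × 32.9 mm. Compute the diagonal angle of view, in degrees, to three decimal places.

Sensor diagonal = √(43.8² + 32.9²) = √3000.8500 ≈ 54.7800 mm.
Angle of view α = 2·arctan(d/2f) with d = 54.7800 mm and f = 564 mm.
d/2f = 0.04856; arctan(0.04856) ≈ 2.7803°, so α ≈ 5.5606°.

5.561°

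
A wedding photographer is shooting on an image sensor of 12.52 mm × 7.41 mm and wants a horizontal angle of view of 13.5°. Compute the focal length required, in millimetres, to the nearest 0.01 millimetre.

From α = 2·arctan(w/2f) we get f = w / (2·tan(α/2)).
With w = 12.52 mm and α/2 = 6.75°, tan(α/2) ≈ 0.11836, so f ≈ 12.52 / 0.23672 ≈ 52.8905 mm.

52.89 mm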